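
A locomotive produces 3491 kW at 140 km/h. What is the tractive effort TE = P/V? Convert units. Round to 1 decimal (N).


Convert: P = 3491 kW = 3491000 W
V = 140 / 3.6 = 38.8889 m/s
TE = 3491000 / 38.8889
TE = 89768.6 N

89768.6


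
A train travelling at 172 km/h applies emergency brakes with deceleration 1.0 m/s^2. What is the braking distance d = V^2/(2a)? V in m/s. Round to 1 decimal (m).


Convert speed: V = 172 / 3.6 = 47.7778 m/s
V^2 = 2282.716
d = 2282.716 / (2 * 1.0)
d = 2282.716 / 2.0
d = 1141.4 m

1141.4


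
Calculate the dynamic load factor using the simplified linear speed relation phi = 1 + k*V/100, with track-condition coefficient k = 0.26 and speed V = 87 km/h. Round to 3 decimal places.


phi = 1 + k * V / 100
phi = 1 + 0.26 * 87 / 100
phi = 1 + 0.2262
phi = 1.226

1.226


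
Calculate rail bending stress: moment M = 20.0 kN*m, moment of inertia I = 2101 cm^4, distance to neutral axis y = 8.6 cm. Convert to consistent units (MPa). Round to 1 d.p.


Convert units:
M = 20.0 kN*m = 20000000 N*mm
y = 8.6 cm = 86 mm
I = 2101 cm^4 = 21010000 mm^4
sigma = 20000000 * 86 / 21010000
sigma = 81.9 MPa

81.9


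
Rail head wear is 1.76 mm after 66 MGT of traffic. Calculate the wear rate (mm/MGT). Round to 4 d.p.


Wear rate = total wear / cumulative tonnage
Rate = 1.76 / 66
Rate = 0.0267 mm/MGT

0.0267


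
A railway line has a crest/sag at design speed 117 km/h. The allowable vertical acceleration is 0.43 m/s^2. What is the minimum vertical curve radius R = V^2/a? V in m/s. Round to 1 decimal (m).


Convert speed: V = 117 / 3.6 = 32.5 m/s
V^2 = 1056.25 m^2/s^2
R_v = 1056.25 / 0.43
R_v = 2456.4 m

2456.4


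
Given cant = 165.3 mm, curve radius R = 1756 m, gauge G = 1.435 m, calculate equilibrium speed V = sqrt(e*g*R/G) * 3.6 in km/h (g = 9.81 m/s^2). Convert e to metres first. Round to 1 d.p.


Convert cant: e = 165.3 mm = 0.1653 m
V_ms = sqrt(0.1653 * 9.81 * 1756 / 1.435)
V_ms = sqrt(1984.332619) = 44.5458 m/s
V = 44.5458 * 3.6 = 160.4 km/h

160.4


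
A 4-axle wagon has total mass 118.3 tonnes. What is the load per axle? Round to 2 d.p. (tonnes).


Load per axle = total weight / number of axles
Load = 118.3 / 4
Load = 29.58 tonnes

29.58


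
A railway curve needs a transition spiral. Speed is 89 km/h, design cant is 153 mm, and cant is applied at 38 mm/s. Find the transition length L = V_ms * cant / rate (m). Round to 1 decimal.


Convert speed: V = 89 / 3.6 = 24.7222 m/s
L = 24.7222 * 153 / 38
L = 3782.5 / 38
L = 99.5 m

99.5


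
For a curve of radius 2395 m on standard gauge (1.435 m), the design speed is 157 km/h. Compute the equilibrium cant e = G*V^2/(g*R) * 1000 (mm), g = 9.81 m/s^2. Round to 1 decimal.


Convert speed: V = 157 / 3.6 = 43.6111 m/s
Apply formula: e = 1.435 * 43.6111^2 / (9.81 * 2395)
e = 1.435 * 1901.929 / 23494.95
e = 0.116164 m = 116.2 mm

116.2


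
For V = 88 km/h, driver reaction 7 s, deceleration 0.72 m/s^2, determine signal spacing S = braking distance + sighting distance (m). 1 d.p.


V = 88 / 3.6 = 24.4444 m/s
Braking distance = 24.4444^2 / (2*0.72) = 414.952 m
Sighting distance = 24.4444 * 7 = 171.1111 m
S = 414.952 + 171.1111 = 586.1 m

586.1


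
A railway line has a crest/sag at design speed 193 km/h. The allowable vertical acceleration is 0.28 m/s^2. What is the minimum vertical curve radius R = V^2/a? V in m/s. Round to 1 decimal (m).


Convert speed: V = 193 / 3.6 = 53.6111 m/s
V^2 = 2874.1512 m^2/s^2
R_v = 2874.1512 / 0.28
R_v = 10264.8 m

10264.8


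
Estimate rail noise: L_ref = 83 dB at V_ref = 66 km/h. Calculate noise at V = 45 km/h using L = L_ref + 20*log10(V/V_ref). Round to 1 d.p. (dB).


V/V_ref = 45 / 66 = 0.681818
log10(0.681818) = -0.166331
20 * -0.166331 = -3.3266
L = 83 + -3.3266 = 79.7 dB

79.7


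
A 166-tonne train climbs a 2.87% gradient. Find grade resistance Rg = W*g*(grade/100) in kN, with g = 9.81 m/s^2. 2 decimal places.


Rg = W * 9.81 * grade / 100
Rg = 166 * 9.81 * 2.87 / 100
Rg = 1628.46 * 0.0287
Rg = 46.74 kN

46.74


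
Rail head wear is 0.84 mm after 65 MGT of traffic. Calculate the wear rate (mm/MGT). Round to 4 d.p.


Wear rate = total wear / cumulative tonnage
Rate = 0.84 / 65
Rate = 0.0129 mm/MGT

0.0129


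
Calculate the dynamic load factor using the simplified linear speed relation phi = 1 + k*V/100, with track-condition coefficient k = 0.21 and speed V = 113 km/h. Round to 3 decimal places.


phi = 1 + k * V / 100
phi = 1 + 0.21 * 113 / 100
phi = 1 + 0.2373
phi = 1.237

1.237


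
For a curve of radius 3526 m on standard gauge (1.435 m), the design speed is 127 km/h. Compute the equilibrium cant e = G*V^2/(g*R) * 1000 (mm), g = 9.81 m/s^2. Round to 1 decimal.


Convert speed: V = 127 / 3.6 = 35.2778 m/s
Apply formula: e = 1.435 * 35.2778^2 / (9.81 * 3526)
e = 1.435 * 1244.5216 / 34590.06
e = 0.05163 m = 51.6 mm

51.6


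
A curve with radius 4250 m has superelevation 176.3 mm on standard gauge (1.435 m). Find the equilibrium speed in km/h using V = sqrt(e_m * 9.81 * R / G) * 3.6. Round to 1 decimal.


Convert cant: e = 176.3 mm = 0.1763 m
V_ms = sqrt(0.1763 * 9.81 * 4250 / 1.435)
V_ms = sqrt(5122.221429) = 71.5697 m/s
V = 71.5697 * 3.6 = 257.7 km/h

257.7


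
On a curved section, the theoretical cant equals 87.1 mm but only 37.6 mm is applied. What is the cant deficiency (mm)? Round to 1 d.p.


Cant deficiency = equilibrium cant - actual cant
CD = 87.1 - 37.6
CD = 49.5 mm

49.5


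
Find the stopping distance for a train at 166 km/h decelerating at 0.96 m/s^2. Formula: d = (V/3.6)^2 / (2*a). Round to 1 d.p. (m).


Convert speed: V = 166 / 3.6 = 46.1111 m/s
V^2 = 2126.2346
d = 2126.2346 / (2 * 0.96)
d = 2126.2346 / 1.92
d = 1107.4 m

1107.4


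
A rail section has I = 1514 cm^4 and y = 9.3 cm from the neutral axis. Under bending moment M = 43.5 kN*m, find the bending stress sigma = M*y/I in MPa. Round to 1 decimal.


Convert units:
M = 43.5 kN*m = 43500000 N*mm
y = 9.3 cm = 93 mm
I = 1514 cm^4 = 15140000 mm^4
sigma = 43500000 * 93 / 15140000
sigma = 267.2 MPa

267.2


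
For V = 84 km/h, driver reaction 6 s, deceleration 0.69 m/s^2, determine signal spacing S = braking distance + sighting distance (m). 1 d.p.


V = 84 / 3.6 = 23.3333 m/s
Braking distance = 23.3333^2 / (2*0.69) = 394.525 m
Sighting distance = 23.3333 * 6 = 140.0 m
S = 394.525 + 140.0 = 534.5 m

534.5


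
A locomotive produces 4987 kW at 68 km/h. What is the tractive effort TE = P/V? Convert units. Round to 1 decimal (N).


Convert: P = 4987 kW = 4987000 W
V = 68 / 3.6 = 18.8889 m/s
TE = 4987000 / 18.8889
TE = 264017.6 N

264017.6


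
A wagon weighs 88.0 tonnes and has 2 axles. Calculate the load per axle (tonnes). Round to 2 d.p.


Load per axle = total weight / number of axles
Load = 88.0 / 2
Load = 44.00 tonnes

44.00


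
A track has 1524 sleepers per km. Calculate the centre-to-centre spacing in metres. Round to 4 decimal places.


Spacing = 1000 m / number of sleepers
Spacing = 1000 / 1524
Spacing = 0.6562 m

0.6562


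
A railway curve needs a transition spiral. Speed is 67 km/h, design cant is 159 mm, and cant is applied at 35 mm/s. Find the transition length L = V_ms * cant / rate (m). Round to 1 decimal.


Convert speed: V = 67 / 3.6 = 18.6111 m/s
L = 18.6111 * 159 / 35
L = 2959.1667 / 35
L = 84.5 m

84.5


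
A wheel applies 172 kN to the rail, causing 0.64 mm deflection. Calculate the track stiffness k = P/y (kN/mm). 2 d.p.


Track stiffness k = P / y
k = 172 / 0.64
k = 268.75 kN/mm

268.75


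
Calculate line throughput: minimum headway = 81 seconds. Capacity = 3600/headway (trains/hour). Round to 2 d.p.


Capacity = 3600 / headway
Capacity = 3600 / 81
Capacity = 44.44 trains/hour

44.44


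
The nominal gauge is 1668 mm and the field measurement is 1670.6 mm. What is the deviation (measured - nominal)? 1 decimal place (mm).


Deviation = measured - nominal
Deviation = 1670.6 - 1668
Deviation = 2.6 mm

2.6


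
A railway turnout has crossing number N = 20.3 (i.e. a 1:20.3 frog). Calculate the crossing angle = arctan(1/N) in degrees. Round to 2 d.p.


1/N = 1/20.3 = 0.049261
angle = arctan(0.049261) = 0.049221 rad
angle = 0.049221 * 180/pi = 2.82 degrees

2.82


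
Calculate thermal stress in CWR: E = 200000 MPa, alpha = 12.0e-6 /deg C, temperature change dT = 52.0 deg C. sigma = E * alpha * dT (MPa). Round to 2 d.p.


sigma = E * alpha * dT
sigma = 200000 * 12.0e-6 * 52.0
sigma = 2.4 * 52.0
sigma = 124.80 MPa

124.80


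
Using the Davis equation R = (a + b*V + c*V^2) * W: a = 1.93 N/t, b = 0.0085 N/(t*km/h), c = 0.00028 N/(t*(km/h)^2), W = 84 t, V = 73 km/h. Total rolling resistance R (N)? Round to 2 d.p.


b*V = 0.0085 * 73 = 0.6205
c*V^2 = 0.00028 * 5329 = 1.49212
R_per_t = 1.93 + 0.6205 + 1.49212 = 4.04262 N/t
R_total = 4.04262 * 84 = 339.58 N

339.58


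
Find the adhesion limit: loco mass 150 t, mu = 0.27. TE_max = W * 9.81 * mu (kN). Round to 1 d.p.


TE_max = W * g * mu
TE_max = 150 * 9.81 * 0.27
TE_max = 1471.5 * 0.27
TE_max = 397.3 kN

397.3


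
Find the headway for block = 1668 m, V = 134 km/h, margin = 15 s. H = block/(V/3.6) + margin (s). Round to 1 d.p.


V = 134 / 3.6 = 37.2222 m/s
Block traversal time = 1668 / 37.2222 = 44.8119 s
Headway = 44.8119 + 15
Headway = 59.8 s

59.8


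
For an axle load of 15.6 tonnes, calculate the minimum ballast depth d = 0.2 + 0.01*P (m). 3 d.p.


d = 0.2 + 0.01 * 15.6
d = 0.2 + 0.156
d = 0.356 m

0.356


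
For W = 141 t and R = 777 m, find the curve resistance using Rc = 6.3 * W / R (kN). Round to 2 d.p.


Rc = 6.3 * W / R
Rc = 6.3 * 141 / 777
Rc = 888.3 / 777
Rc = 1.14 kN

1.14


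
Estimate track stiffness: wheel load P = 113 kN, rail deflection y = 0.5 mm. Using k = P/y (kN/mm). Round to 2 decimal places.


Track stiffness k = P / y
k = 113 / 0.5
k = 226.00 kN/mm

226.00


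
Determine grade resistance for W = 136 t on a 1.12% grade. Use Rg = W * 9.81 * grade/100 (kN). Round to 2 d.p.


Rg = W * 9.81 * grade / 100
Rg = 136 * 9.81 * 1.12 / 100
Rg = 1334.16 * 0.0112
Rg = 14.94 kN

14.94


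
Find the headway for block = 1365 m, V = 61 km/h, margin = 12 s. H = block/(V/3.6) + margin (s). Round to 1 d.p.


V = 61 / 3.6 = 16.9444 m/s
Block traversal time = 1365 / 16.9444 = 80.5574 s
Headway = 80.5574 + 12
Headway = 92.6 s

92.6


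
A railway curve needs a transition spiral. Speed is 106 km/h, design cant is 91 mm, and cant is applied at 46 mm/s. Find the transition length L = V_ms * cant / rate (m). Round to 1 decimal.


Convert speed: V = 106 / 3.6 = 29.4444 m/s
L = 29.4444 * 91 / 46
L = 2679.4444 / 46
L = 58.2 m

58.2


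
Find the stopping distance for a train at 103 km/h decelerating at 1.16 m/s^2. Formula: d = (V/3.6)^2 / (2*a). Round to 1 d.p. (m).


Convert speed: V = 103 / 3.6 = 28.6111 m/s
V^2 = 818.5957
d = 818.5957 / (2 * 1.16)
d = 818.5957 / 2.32
d = 352.8 m

352.8


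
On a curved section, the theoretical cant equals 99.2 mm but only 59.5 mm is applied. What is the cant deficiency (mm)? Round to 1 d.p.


Cant deficiency = equilibrium cant - actual cant
CD = 99.2 - 59.5
CD = 39.7 mm

39.7


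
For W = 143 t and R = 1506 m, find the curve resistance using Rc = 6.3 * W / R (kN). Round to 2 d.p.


Rc = 6.3 * W / R
Rc = 6.3 * 143 / 1506
Rc = 900.9 / 1506
Rc = 0.60 kN

0.60


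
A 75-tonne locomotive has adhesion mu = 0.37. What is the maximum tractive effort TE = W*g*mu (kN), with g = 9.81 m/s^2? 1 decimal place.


TE_max = W * g * mu
TE_max = 75 * 9.81 * 0.37
TE_max = 735.75 * 0.37
TE_max = 272.2 kN

272.2


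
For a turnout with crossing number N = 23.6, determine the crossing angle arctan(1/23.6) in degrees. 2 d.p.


1/N = 1/23.6 = 0.042373
angle = arctan(0.042373) = 0.042348 rad
angle = 0.042348 * 180/pi = 2.43 degrees

2.43


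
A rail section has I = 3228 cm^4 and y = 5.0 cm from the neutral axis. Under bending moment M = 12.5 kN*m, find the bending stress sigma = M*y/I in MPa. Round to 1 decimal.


Convert units:
M = 12.5 kN*m = 12500000 N*mm
y = 5.0 cm = 50 mm
I = 3228 cm^4 = 32280000 mm^4
sigma = 12500000 * 50 / 32280000
sigma = 19.4 MPa

19.4


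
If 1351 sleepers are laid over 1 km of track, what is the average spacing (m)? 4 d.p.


Spacing = 1000 m / number of sleepers
Spacing = 1000 / 1351
Spacing = 0.7402 m

0.7402


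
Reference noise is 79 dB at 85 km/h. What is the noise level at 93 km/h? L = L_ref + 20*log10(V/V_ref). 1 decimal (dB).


V/V_ref = 93 / 85 = 1.094118
log10(1.094118) = 0.039064
20 * 0.039064 = 0.7813
L = 79 + 0.7813 = 79.8 dB

79.8


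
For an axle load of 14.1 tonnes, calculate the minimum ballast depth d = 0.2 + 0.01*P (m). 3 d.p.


d = 0.2 + 0.01 * 14.1
d = 0.2 + 0.141
d = 0.341 m

0.341


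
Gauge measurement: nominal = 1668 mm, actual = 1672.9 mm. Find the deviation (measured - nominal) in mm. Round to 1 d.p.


Deviation = measured - nominal
Deviation = 1672.9 - 1668
Deviation = 4.9 mm

4.9


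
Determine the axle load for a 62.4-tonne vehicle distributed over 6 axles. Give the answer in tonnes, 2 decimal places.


Load per axle = total weight / number of axles
Load = 62.4 / 6
Load = 10.40 tonnes

10.40


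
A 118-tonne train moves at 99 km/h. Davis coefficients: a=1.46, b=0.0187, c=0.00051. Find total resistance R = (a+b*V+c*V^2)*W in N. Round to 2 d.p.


b*V = 0.0187 * 99 = 1.8513
c*V^2 = 0.00051 * 9801 = 4.99851
R_per_t = 1.46 + 1.8513 + 4.99851 = 8.30981 N/t
R_total = 8.30981 * 118 = 980.56 N

980.56


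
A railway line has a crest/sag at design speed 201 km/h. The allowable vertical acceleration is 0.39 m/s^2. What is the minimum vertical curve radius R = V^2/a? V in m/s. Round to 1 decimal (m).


Convert speed: V = 201 / 3.6 = 55.8333 m/s
V^2 = 3117.3611 m^2/s^2
R_v = 3117.3611 / 0.39
R_v = 7993.2 m

7993.2


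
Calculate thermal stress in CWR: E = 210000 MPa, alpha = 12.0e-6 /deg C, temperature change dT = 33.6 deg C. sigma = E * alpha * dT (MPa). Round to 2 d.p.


sigma = E * alpha * dT
sigma = 210000 * 12.0e-6 * 33.6
sigma = 2.52 * 33.6
sigma = 84.67 MPa

84.67


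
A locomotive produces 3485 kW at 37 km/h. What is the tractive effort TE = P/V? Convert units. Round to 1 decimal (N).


Convert: P = 3485 kW = 3485000 W
V = 37 / 3.6 = 10.2778 m/s
TE = 3485000 / 10.2778
TE = 339081.1 N

339081.1


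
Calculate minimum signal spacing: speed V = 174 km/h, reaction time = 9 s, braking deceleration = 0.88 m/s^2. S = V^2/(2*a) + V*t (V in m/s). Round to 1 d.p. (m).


V = 174 / 3.6 = 48.3333 m/s
Braking distance = 48.3333^2 / (2*0.88) = 1327.3359 m
Sighting distance = 48.3333 * 9 = 435.0 m
S = 1327.3359 + 435.0 = 1762.3 m

1762.3


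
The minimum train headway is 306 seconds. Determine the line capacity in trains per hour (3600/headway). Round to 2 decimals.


Capacity = 3600 / headway
Capacity = 3600 / 306
Capacity = 11.76 trains/hour

11.76


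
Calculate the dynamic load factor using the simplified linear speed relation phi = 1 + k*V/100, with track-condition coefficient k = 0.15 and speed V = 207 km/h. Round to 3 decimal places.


phi = 1 + k * V / 100
phi = 1 + 0.15 * 207 / 100
phi = 1 + 0.3105
phi = 1.311

1.311


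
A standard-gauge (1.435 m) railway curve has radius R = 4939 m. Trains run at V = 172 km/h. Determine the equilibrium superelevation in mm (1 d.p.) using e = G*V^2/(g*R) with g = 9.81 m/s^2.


Convert speed: V = 172 / 3.6 = 47.7778 m/s
Apply formula: e = 1.435 * 47.7778^2 / (9.81 * 4939)
e = 1.435 * 2282.716 / 48451.59
e = 0.067608 m = 67.6 mm

67.6


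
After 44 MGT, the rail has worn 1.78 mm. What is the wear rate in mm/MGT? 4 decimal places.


Wear rate = total wear / cumulative tonnage
Rate = 1.78 / 44
Rate = 0.0405 mm/MGT

0.0405


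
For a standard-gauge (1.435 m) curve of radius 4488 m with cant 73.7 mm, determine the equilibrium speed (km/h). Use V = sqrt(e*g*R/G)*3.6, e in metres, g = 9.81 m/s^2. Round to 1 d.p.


Convert cant: e = 73.7 mm = 0.0737 m
V_ms = sqrt(0.0737 * 9.81 * 4488 / 1.435)
V_ms = sqrt(2261.192011) = 47.552 m/s
V = 47.552 * 3.6 = 171.2 km/h

171.2


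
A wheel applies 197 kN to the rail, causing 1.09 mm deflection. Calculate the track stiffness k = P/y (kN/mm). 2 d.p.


Track stiffness k = P / y
k = 197 / 1.09
k = 180.73 kN/mm

180.73


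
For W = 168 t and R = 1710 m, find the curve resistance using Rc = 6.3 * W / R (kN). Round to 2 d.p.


Rc = 6.3 * W / R
Rc = 6.3 * 168 / 1710
Rc = 1058.4 / 1710
Rc = 0.62 kN

0.62


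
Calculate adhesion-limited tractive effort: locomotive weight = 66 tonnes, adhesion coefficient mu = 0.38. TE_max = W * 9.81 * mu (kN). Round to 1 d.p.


TE_max = W * g * mu
TE_max = 66 * 9.81 * 0.38
TE_max = 647.46 * 0.38
TE_max = 246.0 kN

246.0


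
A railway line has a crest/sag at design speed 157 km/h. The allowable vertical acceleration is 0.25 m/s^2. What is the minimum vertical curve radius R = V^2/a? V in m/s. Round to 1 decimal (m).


Convert speed: V = 157 / 3.6 = 43.6111 m/s
V^2 = 1901.929 m^2/s^2
R_v = 1901.929 / 0.25
R_v = 7607.7 m

7607.7


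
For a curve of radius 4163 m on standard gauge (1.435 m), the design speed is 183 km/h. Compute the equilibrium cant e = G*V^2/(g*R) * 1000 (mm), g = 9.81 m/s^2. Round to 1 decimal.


Convert speed: V = 183 / 3.6 = 50.8333 m/s
Apply formula: e = 1.435 * 50.8333^2 / (9.81 * 4163)
e = 1.435 * 2584.0278 / 40839.03
e = 0.090797 m = 90.8 mm

90.8


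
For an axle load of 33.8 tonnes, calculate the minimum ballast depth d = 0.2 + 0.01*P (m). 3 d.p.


d = 0.2 + 0.01 * 33.8
d = 0.2 + 0.338
d = 0.538 m

0.538


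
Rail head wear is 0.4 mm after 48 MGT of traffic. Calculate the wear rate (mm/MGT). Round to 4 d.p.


Wear rate = total wear / cumulative tonnage
Rate = 0.4 / 48
Rate = 0.0083 mm/MGT

0.0083


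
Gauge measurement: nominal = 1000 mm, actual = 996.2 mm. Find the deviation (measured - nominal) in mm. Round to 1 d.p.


Deviation = measured - nominal
Deviation = 996.2 - 1000
Deviation = -3.8 mm

-3.8


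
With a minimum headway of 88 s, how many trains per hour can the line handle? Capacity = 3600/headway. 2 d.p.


Capacity = 3600 / headway
Capacity = 3600 / 88
Capacity = 40.91 trains/hour

40.91


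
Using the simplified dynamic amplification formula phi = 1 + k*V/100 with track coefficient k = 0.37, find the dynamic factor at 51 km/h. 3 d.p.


phi = 1 + k * V / 100
phi = 1 + 0.37 * 51 / 100
phi = 1 + 0.1887
phi = 1.189

1.189


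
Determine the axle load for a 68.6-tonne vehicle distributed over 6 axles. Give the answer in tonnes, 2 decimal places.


Load per axle = total weight / number of axles
Load = 68.6 / 6
Load = 11.43 tonnes

11.43


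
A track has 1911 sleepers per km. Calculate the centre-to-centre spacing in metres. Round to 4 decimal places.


Spacing = 1000 m / number of sleepers
Spacing = 1000 / 1911
Spacing = 0.5233 m

0.5233


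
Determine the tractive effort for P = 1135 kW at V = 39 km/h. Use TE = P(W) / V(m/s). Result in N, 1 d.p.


Convert: P = 1135 kW = 1135000 W
V = 39 / 3.6 = 10.8333 m/s
TE = 1135000 / 10.8333
TE = 104769.2 N

104769.2


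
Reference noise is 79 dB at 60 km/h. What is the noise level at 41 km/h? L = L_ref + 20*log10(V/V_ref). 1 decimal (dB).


V/V_ref = 41 / 60 = 0.683333
log10(0.683333) = -0.165367
20 * -0.165367 = -3.3073
L = 79 + -3.3073 = 75.7 dB

75.7


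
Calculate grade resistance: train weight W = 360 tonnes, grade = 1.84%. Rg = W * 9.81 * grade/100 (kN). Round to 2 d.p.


Rg = W * 9.81 * grade / 100
Rg = 360 * 9.81 * 1.84 / 100
Rg = 3531.6 * 0.0184
Rg = 64.98 kN

64.98


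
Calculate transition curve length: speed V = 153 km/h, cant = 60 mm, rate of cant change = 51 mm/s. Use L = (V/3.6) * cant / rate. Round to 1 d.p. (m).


Convert speed: V = 153 / 3.6 = 42.5 m/s
L = 42.5 * 60 / 51
L = 2550.0 / 51
L = 50.0 m

50.0


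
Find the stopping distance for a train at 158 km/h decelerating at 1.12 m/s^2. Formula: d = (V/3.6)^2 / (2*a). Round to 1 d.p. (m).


Convert speed: V = 158 / 3.6 = 43.8889 m/s
V^2 = 1926.2346
d = 1926.2346 / (2 * 1.12)
d = 1926.2346 / 2.24
d = 859.9 m

859.9


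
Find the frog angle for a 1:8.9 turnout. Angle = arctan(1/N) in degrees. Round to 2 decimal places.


1/N = 1/8.9 = 0.11236
angle = arctan(0.11236) = 0.11189 rad
angle = 0.11189 * 180/pi = 6.41 degrees

6.41


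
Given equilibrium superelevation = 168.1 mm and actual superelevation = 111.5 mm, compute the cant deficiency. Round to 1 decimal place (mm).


Cant deficiency = equilibrium cant - actual cant
CD = 168.1 - 111.5
CD = 56.6 mm

56.6


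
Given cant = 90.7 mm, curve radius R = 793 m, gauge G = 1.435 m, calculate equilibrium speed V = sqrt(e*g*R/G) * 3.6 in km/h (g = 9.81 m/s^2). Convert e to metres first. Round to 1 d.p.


Convert cant: e = 90.7 mm = 0.0907 m
V_ms = sqrt(0.0907 * 9.81 * 793 / 1.435)
V_ms = sqrt(491.697025) = 22.1742 m/s
V = 22.1742 * 3.6 = 79.8 km/h

79.8


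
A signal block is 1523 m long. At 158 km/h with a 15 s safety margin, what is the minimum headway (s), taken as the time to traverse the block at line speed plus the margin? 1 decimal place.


V = 158 / 3.6 = 43.8889 m/s
Block traversal time = 1523 / 43.8889 = 34.7013 s
Headway = 34.7013 + 15
Headway = 49.7 s

49.7


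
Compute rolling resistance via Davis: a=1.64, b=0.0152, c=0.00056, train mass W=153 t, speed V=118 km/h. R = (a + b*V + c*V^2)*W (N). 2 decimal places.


b*V = 0.0152 * 118 = 1.7936
c*V^2 = 0.00056 * 13924 = 7.79744
R_per_t = 1.64 + 1.7936 + 7.79744 = 11.23104 N/t
R_total = 11.23104 * 153 = 1718.35 N

1718.35


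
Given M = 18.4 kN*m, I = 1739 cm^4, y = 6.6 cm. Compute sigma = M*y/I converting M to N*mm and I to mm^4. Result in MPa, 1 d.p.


Convert units:
M = 18.4 kN*m = 18400000 N*mm
y = 6.6 cm = 66 mm
I = 1739 cm^4 = 17390000 mm^4
sigma = 18400000 * 66 / 17390000
sigma = 69.8 MPa

69.8


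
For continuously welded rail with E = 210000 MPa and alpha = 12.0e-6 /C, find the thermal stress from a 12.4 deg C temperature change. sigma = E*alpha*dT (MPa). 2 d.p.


sigma = E * alpha * dT
sigma = 210000 * 12.0e-6 * 12.4
sigma = 2.52 * 12.4
sigma = 31.25 MPa

31.25


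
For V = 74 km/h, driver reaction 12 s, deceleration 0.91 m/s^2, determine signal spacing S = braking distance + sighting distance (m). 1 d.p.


V = 74 / 3.6 = 20.5556 m/s
Braking distance = 20.5556^2 / (2*0.91) = 232.1598 m
Sighting distance = 20.5556 * 12 = 246.6667 m
S = 232.1598 + 246.6667 = 478.8 m

478.8


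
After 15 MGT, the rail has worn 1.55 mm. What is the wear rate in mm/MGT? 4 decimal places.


Wear rate = total wear / cumulative tonnage
Rate = 1.55 / 15
Rate = 0.1033 mm/MGT

0.1033


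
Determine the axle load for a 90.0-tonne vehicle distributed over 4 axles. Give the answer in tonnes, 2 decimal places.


Load per axle = total weight / number of axles
Load = 90.0 / 4
Load = 22.50 tonnes

22.50


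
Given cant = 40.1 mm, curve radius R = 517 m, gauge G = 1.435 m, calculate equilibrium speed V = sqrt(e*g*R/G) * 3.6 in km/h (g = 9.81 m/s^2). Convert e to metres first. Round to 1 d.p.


Convert cant: e = 40.1 mm = 0.0401 m
V_ms = sqrt(0.0401 * 9.81 * 517 / 1.435)
V_ms = sqrt(141.726813) = 11.9049 m/s
V = 11.9049 * 3.6 = 42.9 km/h

42.9


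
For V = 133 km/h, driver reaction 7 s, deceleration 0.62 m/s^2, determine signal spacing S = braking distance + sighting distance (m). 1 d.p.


V = 133 / 3.6 = 36.9444 m/s
Braking distance = 36.9444^2 / (2*0.62) = 1100.7193 m
Sighting distance = 36.9444 * 7 = 258.6111 m
S = 1100.7193 + 258.6111 = 1359.3 m

1359.3


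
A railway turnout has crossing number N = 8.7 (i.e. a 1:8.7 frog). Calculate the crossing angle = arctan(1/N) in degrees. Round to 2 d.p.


1/N = 1/8.7 = 0.114943
angle = arctan(0.114943) = 0.11444 rad
angle = 0.11444 * 180/pi = 6.56 degrees

6.56


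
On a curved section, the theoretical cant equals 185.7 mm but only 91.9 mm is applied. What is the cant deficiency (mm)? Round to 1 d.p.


Cant deficiency = equilibrium cant - actual cant
CD = 185.7 - 91.9
CD = 93.8 mm

93.8


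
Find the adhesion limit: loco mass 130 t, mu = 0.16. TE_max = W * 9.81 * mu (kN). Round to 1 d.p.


TE_max = W * g * mu
TE_max = 130 * 9.81 * 0.16
TE_max = 1275.3 * 0.16
TE_max = 204.0 kN

204.0


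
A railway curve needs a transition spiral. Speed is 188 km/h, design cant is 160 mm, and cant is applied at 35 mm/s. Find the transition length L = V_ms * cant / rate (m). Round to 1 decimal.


Convert speed: V = 188 / 3.6 = 52.2222 m/s
L = 52.2222 * 160 / 35
L = 8355.5556 / 35
L = 238.7 m

238.7


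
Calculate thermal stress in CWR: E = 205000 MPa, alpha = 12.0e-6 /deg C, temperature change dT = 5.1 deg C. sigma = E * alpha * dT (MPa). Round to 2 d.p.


sigma = E * alpha * dT
sigma = 205000 * 12.0e-6 * 5.1
sigma = 2.46 * 5.1
sigma = 12.55 MPa

12.55


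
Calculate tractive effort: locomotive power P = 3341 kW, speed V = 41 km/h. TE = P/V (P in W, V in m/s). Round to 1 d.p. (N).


Convert: P = 3341 kW = 3341000 W
V = 41 / 3.6 = 11.3889 m/s
TE = 3341000 / 11.3889
TE = 293356.1 N

293356.1


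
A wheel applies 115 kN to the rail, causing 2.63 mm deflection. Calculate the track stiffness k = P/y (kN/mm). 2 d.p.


Track stiffness k = P / y
k = 115 / 2.63
k = 43.73 kN/mm

43.73


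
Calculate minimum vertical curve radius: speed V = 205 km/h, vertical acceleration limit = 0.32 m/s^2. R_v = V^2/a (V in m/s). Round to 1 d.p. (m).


Convert speed: V = 205 / 3.6 = 56.9444 m/s
V^2 = 3242.6698 m^2/s^2
R_v = 3242.6698 / 0.32
R_v = 10133.3 m

10133.3


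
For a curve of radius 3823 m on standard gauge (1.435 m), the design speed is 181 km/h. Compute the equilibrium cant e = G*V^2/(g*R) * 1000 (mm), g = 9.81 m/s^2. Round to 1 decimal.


Convert speed: V = 181 / 3.6 = 50.2778 m/s
Apply formula: e = 1.435 * 50.2778^2 / (9.81 * 3823)
e = 1.435 * 2527.8549 / 37503.63
e = 0.096723 m = 96.7 mm

96.7


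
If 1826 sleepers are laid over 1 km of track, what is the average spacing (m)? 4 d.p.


Spacing = 1000 m / number of sleepers
Spacing = 1000 / 1826
Spacing = 0.5476 m

0.5476


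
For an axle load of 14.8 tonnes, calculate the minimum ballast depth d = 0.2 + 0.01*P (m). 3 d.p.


d = 0.2 + 0.01 * 14.8
d = 0.2 + 0.148
d = 0.348 m

0.348


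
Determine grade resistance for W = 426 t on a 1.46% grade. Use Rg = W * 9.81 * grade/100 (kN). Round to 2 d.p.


Rg = W * 9.81 * grade / 100
Rg = 426 * 9.81 * 1.46 / 100
Rg = 4179.06 * 0.0146
Rg = 61.01 kN

61.01


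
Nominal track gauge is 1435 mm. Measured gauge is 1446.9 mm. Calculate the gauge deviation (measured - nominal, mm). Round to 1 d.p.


Deviation = measured - nominal
Deviation = 1446.9 - 1435
Deviation = 11.9 mm

11.9


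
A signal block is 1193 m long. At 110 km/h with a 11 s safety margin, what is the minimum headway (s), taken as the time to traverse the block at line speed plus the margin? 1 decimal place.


V = 110 / 3.6 = 30.5556 m/s
Block traversal time = 1193 / 30.5556 = 39.0436 s
Headway = 39.0436 + 11
Headway = 50.0 s

50.0


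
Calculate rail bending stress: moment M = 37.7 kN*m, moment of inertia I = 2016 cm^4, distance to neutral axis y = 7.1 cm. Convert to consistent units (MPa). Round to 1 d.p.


Convert units:
M = 37.7 kN*m = 37700000 N*mm
y = 7.1 cm = 71 mm
I = 2016 cm^4 = 20160000 mm^4
sigma = 37700000 * 71 / 20160000
sigma = 132.8 MPa

132.8


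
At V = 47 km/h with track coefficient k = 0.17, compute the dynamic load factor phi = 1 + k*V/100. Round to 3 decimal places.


phi = 1 + k * V / 100
phi = 1 + 0.17 * 47 / 100
phi = 1 + 0.0799
phi = 1.080

1.080


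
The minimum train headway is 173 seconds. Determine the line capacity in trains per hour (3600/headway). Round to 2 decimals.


Capacity = 3600 / headway
Capacity = 3600 / 173
Capacity = 20.81 trains/hour

20.81


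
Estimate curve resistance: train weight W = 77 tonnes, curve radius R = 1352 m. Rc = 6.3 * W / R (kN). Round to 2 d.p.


Rc = 6.3 * W / R
Rc = 6.3 * 77 / 1352
Rc = 485.1 / 1352
Rc = 0.36 kN

0.36


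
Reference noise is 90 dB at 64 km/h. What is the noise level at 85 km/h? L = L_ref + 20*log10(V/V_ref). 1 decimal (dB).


V/V_ref = 85 / 64 = 1.328125
log10(1.328125) = 0.123239
20 * 0.123239 = 2.4648
L = 90 + 2.4648 = 92.5 dB

92.5


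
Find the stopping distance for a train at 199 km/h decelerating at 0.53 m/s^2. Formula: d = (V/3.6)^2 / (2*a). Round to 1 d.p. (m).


Convert speed: V = 199 / 3.6 = 55.2778 m/s
V^2 = 3055.6327
d = 3055.6327 / (2 * 0.53)
d = 3055.6327 / 1.06
d = 2882.7 m

2882.7


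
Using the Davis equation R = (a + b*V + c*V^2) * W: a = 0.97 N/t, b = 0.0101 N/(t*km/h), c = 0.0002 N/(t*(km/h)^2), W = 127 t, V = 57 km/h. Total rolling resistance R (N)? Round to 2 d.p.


b*V = 0.0101 * 57 = 0.5757
c*V^2 = 0.0002 * 3249 = 0.6498
R_per_t = 0.97 + 0.5757 + 0.6498 = 2.1955 N/t
R_total = 2.1955 * 127 = 278.83 N

278.83


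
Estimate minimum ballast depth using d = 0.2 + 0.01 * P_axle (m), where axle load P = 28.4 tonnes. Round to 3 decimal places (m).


d = 0.2 + 0.01 * 28.4
d = 0.2 + 0.284
d = 0.484 m

0.484


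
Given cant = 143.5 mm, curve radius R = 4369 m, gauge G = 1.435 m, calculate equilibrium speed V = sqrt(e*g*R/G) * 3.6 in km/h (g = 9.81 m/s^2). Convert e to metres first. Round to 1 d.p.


Convert cant: e = 143.5 mm = 0.1435 m
V_ms = sqrt(0.1435 * 9.81 * 4369 / 1.435)
V_ms = sqrt(4285.989) = 65.4675 m/s
V = 65.4675 * 3.6 = 235.7 km/h

235.7


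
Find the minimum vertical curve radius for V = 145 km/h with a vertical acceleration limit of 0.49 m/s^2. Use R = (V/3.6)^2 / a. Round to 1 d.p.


Convert speed: V = 145 / 3.6 = 40.2778 m/s
V^2 = 1622.2994 m^2/s^2
R_v = 1622.2994 / 0.49
R_v = 3310.8 m

3310.8


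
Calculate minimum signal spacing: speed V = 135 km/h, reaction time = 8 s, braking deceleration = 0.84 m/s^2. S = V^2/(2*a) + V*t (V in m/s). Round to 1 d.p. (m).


V = 135 / 3.6 = 37.5 m/s
Braking distance = 37.5^2 / (2*0.84) = 837.0536 m
Sighting distance = 37.5 * 8 = 300.0 m
S = 837.0536 + 300.0 = 1137.1 m

1137.1


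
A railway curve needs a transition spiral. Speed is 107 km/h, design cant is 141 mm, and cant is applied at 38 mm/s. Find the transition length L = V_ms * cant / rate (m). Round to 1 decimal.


Convert speed: V = 107 / 3.6 = 29.7222 m/s
L = 29.7222 * 141 / 38
L = 4190.8333 / 38
L = 110.3 m

110.3


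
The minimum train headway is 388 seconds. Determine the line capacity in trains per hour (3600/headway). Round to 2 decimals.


Capacity = 3600 / headway
Capacity = 3600 / 388
Capacity = 9.28 trains/hour

9.28


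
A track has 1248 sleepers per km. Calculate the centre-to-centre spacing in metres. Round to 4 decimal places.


Spacing = 1000 m / number of sleepers
Spacing = 1000 / 1248
Spacing = 0.8013 m

0.8013


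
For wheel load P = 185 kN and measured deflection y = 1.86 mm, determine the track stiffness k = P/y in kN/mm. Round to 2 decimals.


Track stiffness k = P / y
k = 185 / 1.86
k = 99.46 kN/mm

99.46


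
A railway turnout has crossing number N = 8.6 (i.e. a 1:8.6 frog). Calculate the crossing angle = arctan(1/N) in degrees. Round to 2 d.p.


1/N = 1/8.6 = 0.116279
angle = arctan(0.116279) = 0.115759 rad
angle = 0.115759 * 180/pi = 6.63 degrees

6.63


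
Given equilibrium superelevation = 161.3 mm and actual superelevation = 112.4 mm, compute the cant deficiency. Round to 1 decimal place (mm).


Cant deficiency = equilibrium cant - actual cant
CD = 161.3 - 112.4
CD = 48.9 mm

48.9


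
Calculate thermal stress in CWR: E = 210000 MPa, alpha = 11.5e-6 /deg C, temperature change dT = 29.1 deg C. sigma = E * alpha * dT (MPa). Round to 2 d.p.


sigma = E * alpha * dT
sigma = 210000 * 11.5e-6 * 29.1
sigma = 2.415 * 29.1
sigma = 70.28 MPa

70.28


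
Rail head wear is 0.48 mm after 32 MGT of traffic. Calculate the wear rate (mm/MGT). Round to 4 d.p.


Wear rate = total wear / cumulative tonnage
Rate = 0.48 / 32
Rate = 0.0150 mm/MGT

0.0150


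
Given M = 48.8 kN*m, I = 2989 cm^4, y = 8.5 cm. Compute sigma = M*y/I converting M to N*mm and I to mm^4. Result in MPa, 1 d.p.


Convert units:
M = 48.8 kN*m = 48800000 N*mm
y = 8.5 cm = 85 mm
I = 2989 cm^4 = 29890000 mm^4
sigma = 48800000 * 85 / 29890000
sigma = 138.8 MPa

138.8


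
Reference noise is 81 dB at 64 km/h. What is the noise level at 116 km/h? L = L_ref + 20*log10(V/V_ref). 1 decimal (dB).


V/V_ref = 116 / 64 = 1.8125
log10(1.8125) = 0.258278
20 * 0.258278 = 5.1656
L = 81 + 5.1656 = 86.2 dB

86.2


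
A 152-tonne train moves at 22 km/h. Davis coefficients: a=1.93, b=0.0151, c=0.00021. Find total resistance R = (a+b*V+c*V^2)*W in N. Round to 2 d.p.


b*V = 0.0151 * 22 = 0.3322
c*V^2 = 0.00021 * 484 = 0.10164
R_per_t = 1.93 + 0.3322 + 0.10164 = 2.36384 N/t
R_total = 2.36384 * 152 = 359.30 N

359.30


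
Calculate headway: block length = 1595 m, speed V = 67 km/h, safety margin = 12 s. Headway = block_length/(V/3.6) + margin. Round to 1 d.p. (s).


V = 67 / 3.6 = 18.6111 m/s
Block traversal time = 1595 / 18.6111 = 85.7015 s
Headway = 85.7015 + 12
Headway = 97.7 s

97.7


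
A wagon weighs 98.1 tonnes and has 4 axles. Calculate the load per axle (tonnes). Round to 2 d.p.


Load per axle = total weight / number of axles
Load = 98.1 / 4
Load = 24.53 tonnes

24.53


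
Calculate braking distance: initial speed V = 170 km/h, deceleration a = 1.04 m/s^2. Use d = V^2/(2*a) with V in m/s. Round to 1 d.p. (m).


Convert speed: V = 170 / 3.6 = 47.2222 m/s
V^2 = 2229.9383
d = 2229.9383 / (2 * 1.04)
d = 2229.9383 / 2.08
d = 1072.1 m

1072.1


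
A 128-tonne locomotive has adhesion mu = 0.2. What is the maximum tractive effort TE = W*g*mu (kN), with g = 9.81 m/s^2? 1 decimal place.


TE_max = W * g * mu
TE_max = 128 * 9.81 * 0.2
TE_max = 1255.68 * 0.2
TE_max = 251.1 kN

251.1


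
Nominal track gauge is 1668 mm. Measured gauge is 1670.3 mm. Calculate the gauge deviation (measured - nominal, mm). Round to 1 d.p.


Deviation = measured - nominal
Deviation = 1670.3 - 1668
Deviation = 2.3 mm

2.3


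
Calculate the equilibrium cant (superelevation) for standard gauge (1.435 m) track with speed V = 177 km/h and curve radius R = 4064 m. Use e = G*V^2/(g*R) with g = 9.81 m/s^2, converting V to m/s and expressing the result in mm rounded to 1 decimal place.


Convert speed: V = 177 / 3.6 = 49.1667 m/s
Apply formula: e = 1.435 * 49.1667^2 / (9.81 * 4064)
e = 1.435 * 2417.3611 / 39867.84
e = 0.08701 m = 87.0 mm

87.0


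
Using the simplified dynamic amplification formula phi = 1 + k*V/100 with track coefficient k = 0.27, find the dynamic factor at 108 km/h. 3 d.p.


phi = 1 + k * V / 100
phi = 1 + 0.27 * 108 / 100
phi = 1 + 0.2916
phi = 1.292

1.292


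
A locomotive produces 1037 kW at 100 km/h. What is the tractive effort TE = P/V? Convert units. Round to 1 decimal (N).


Convert: P = 1037 kW = 1037000 W
V = 100 / 3.6 = 27.7778 m/s
TE = 1037000 / 27.7778
TE = 37332.0 N

37332.0


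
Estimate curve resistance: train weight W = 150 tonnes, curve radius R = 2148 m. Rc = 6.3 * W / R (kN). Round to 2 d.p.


Rc = 6.3 * W / R
Rc = 6.3 * 150 / 2148
Rc = 945.0 / 2148
Rc = 0.44 kN

0.44


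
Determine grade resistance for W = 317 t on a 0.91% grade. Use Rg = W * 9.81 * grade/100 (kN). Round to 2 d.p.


Rg = W * 9.81 * grade / 100
Rg = 317 * 9.81 * 0.91 / 100
Rg = 3109.77 * 0.0091
Rg = 28.30 kN

28.30


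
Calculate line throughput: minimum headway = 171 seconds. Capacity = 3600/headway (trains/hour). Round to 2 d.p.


Capacity = 3600 / headway
Capacity = 3600 / 171
Capacity = 21.05 trains/hour

21.05


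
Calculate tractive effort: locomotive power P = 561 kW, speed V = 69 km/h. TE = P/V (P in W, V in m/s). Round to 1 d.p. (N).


Convert: P = 561 kW = 561000 W
V = 69 / 3.6 = 19.1667 m/s
TE = 561000 / 19.1667
TE = 29269.6 N

29269.6


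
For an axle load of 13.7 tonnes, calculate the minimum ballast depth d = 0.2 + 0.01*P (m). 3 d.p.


d = 0.2 + 0.01 * 13.7
d = 0.2 + 0.137
d = 0.337 m

0.337


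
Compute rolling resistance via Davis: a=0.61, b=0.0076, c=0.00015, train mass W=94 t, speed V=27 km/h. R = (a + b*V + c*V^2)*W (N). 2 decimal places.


b*V = 0.0076 * 27 = 0.2052
c*V^2 = 0.00015 * 729 = 0.10935
R_per_t = 0.61 + 0.2052 + 0.10935 = 0.92455 N/t
R_total = 0.92455 * 94 = 86.91 N

86.91


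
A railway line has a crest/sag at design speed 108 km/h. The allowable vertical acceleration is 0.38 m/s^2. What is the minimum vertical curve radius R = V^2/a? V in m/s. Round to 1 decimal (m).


Convert speed: V = 108 / 3.6 = 30.0 m/s
V^2 = 900.0 m^2/s^2
R_v = 900.0 / 0.38
R_v = 2368.4 m

2368.4


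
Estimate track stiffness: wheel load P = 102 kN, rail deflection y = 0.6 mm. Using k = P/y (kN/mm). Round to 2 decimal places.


Track stiffness k = P / y
k = 102 / 0.6
k = 170.00 kN/mm

170.00


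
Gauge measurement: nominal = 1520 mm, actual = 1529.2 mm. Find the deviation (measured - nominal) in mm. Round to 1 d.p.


Deviation = measured - nominal
Deviation = 1529.2 - 1520
Deviation = 9.2 mm

9.2


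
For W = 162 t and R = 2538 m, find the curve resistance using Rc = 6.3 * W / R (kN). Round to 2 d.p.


Rc = 6.3 * W / R
Rc = 6.3 * 162 / 2538
Rc = 1020.6 / 2538
Rc = 0.40 kN

0.40


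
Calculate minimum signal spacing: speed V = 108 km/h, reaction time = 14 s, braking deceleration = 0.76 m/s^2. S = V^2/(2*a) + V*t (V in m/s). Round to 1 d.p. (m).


V = 108 / 3.6 = 30.0 m/s
Braking distance = 30.0^2 / (2*0.76) = 592.1053 m
Sighting distance = 30.0 * 14 = 420.0 m
S = 592.1053 + 420.0 = 1012.1 m

1012.1


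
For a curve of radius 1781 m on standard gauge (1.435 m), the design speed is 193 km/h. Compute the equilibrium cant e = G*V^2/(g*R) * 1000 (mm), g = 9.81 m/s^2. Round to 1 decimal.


Convert speed: V = 193 / 3.6 = 53.6111 m/s
Apply formula: e = 1.435 * 53.6111^2 / (9.81 * 1781)
e = 1.435 * 2874.1512 / 17471.61
e = 0.236063 m = 236.1 mm

236.1


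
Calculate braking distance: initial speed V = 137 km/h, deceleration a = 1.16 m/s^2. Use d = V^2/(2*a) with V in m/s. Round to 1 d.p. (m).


Convert speed: V = 137 / 3.6 = 38.0556 m/s
V^2 = 1448.2253
d = 1448.2253 / (2 * 1.16)
d = 1448.2253 / 2.32
d = 624.2 m

624.2


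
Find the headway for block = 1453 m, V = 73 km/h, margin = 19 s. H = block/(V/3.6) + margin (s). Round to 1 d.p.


V = 73 / 3.6 = 20.2778 m/s
Block traversal time = 1453 / 20.2778 = 71.6548 s
Headway = 71.6548 + 19
Headway = 90.7 s

90.7


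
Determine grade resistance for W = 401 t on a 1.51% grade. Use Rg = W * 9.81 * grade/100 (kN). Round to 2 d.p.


Rg = W * 9.81 * grade / 100
Rg = 401 * 9.81 * 1.51 / 100
Rg = 3933.81 * 0.0151
Rg = 59.40 kN

59.40


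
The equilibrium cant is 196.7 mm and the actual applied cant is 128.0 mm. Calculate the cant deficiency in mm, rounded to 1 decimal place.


Cant deficiency = equilibrium cant - actual cant
CD = 196.7 - 128.0
CD = 68.7 mm

68.7


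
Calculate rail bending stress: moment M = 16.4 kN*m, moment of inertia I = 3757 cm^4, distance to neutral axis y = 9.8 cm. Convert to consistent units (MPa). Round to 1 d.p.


Convert units:
M = 16.4 kN*m = 16400000 N*mm
y = 9.8 cm = 98 mm
I = 3757 cm^4 = 37570000 mm^4
sigma = 16400000 * 98 / 37570000
sigma = 42.8 MPa

42.8


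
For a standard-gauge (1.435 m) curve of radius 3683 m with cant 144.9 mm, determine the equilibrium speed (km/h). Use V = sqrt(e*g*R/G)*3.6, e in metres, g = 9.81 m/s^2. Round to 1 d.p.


Convert cant: e = 144.9 mm = 0.1449 m
V_ms = sqrt(0.1449 * 9.81 * 3683 / 1.435)
V_ms = sqrt(3648.272005) = 60.4009 m/s
V = 60.4009 * 3.6 = 217.4 km/h

217.4


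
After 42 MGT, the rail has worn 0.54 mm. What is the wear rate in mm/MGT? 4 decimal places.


Wear rate = total wear / cumulative tonnage
Rate = 0.54 / 42
Rate = 0.0129 mm/MGT

0.0129


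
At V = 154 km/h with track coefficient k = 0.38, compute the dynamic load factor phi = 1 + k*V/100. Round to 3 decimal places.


phi = 1 + k * V / 100
phi = 1 + 0.38 * 154 / 100
phi = 1 + 0.5852
phi = 1.585

1.585
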